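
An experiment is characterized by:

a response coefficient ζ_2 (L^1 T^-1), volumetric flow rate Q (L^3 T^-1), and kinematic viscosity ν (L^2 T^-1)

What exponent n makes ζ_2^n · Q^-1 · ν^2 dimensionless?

Balance the L exponent: (1)·n from ζ_2, plus −(3) + 2·(2) = 1 from the rest, must sum to zero.
n + 1 = 0, so n = -1.

-1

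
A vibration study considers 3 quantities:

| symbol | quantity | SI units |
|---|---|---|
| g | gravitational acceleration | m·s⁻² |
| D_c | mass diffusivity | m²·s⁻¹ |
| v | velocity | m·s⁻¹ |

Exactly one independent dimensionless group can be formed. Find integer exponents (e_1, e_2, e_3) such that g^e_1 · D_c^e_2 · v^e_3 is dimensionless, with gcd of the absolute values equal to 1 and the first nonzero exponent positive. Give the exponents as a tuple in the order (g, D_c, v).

(1, 1, -3)

L: e_1·(1) + e_2·(2) + e_3·(1) = 0
T: e_1·(-2) + e_2·(-1) + e_3·(-1) = 0
Solving this homogeneous linear system for the smallest-integer solution (first nonzero entry positive) gives (1, 1, -3).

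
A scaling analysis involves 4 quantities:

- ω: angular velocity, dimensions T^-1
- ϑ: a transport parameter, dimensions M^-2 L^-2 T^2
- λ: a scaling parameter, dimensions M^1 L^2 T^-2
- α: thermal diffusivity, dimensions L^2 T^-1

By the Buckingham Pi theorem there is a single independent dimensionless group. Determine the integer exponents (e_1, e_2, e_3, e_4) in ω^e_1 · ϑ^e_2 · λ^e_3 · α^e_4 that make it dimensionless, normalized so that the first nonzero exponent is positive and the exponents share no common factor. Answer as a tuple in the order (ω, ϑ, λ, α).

(1, -1, -2, 1)

M: e_1·(0) + e_2·(-2) + e_3·(1) + e_4·(0) = 0
L: e_1·(0) + e_2·(-2) + e_3·(2) + e_4·(2) = 0
T: e_1·(-1) + e_2·(2) + e_3·(-2) + e_4·(-1) = 0
Solving this homogeneous linear system for the smallest-integer solution (first nonzero entry positive) gives (1, -1, -2, 1).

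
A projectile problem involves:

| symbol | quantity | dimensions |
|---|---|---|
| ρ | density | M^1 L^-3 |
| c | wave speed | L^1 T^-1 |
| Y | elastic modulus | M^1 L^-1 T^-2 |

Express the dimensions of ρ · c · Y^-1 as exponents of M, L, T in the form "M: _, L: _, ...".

M: 0, L: -1, T: 1

Collect each base-dimension exponent across the product:
  M: (1) + (0) − (1) = 0
  L: (-3) + (1) − (-1) = -1
  T: (0) + (-1) − (-2) = 1
So the dimensions are [L⁻¹ T].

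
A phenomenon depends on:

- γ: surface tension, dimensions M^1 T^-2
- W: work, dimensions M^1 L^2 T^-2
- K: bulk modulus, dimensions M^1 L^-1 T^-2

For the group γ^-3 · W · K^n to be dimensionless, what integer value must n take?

Balance the M exponent: (1)·n from K, plus −3·(1) + (1) = -2 from the rest, must sum to zero.
n − 2 = 0, so n = 2.

2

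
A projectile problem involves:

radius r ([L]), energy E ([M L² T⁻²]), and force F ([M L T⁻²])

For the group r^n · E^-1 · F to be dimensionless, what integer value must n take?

1

Balance the L exponent: (1)·n from r, plus −(2) + (1) = -1 from the rest, must sum to zero.
n − 1 = 0, so n = 1.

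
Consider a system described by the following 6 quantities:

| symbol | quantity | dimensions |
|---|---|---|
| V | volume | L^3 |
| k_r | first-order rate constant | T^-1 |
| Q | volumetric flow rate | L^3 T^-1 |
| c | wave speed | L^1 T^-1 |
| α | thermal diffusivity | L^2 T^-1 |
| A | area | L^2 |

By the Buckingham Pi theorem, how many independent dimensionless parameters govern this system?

4

There are 6 variables and 2 base dimensions (L, T).
The dimension matrix has rank 2.
Independent dimensionless groups: 6 − 2 = 4.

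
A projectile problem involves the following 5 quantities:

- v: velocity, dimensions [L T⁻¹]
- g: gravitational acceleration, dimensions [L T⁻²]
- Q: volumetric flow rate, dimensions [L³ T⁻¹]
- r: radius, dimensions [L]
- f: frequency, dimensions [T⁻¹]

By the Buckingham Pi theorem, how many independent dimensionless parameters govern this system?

3

There are 5 variables and 2 base dimensions (L, T).
The dimension matrix has rank 2.
Independent dimensionless groups: 5 − 2 = 3.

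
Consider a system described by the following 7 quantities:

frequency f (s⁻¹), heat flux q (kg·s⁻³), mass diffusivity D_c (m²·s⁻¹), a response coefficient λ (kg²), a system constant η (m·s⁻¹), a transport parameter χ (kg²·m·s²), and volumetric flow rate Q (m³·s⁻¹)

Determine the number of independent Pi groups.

There are 7 variables and 3 base dimensions (M, L, T).
The dimension matrix has rank 3.
Independent dimensionless groups: 7 − 3 = 4.

4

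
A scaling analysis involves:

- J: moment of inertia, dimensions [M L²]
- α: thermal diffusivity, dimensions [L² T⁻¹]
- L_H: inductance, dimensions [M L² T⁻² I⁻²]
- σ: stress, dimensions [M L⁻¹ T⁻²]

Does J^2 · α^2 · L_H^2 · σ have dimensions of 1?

no

Sum the exponent of each base dimension across the product:
  M: 2·[J]_M + 2·[α]_M + 2·[L_H]_M + [σ]_M = 2·(1) + 2·(0) + 2·(1) + (1) = 5
  L: 2·[J]_L + 2·[α]_L + 2·[L_H]_L + [σ]_L = 2·(2) + 2·(2) + 2·(2) + (-1) = 11
  T: 2·[J]_T + 2·[α]_T + 2·[L_H]_T + [σ]_T = 2·(0) + 2·(-1) + 2·(-2) + (-2) = -8
  I: 2·[J]_I + 2·[α]_I + 2·[L_H]_I + [σ]_I = 2·(0) + 2·(0) + 2·(-2) + (0) = -4
Net dimensions [M⁵ L¹¹ T⁻⁸ I⁻⁴] ≠ [1] — not dimensionless.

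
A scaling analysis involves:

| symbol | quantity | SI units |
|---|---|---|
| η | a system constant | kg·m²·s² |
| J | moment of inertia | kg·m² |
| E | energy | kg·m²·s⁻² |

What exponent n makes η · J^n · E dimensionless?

-2

Balance the M exponent: (1)·n from J, plus (1) + (1) = 2 from the rest, must sum to zero.
n + 2 = 0, so n = -2.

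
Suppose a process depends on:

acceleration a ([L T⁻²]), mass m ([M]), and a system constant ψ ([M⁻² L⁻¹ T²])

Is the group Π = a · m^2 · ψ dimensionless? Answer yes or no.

yes

Sum the exponent of each base dimension across the product:
  M: [a]_M + 2·[m]_M + [ψ]_M = (0) + 2·(1) + (-2) = 0
  L: [a]_L + 2·[m]_L + [ψ]_L = (1) + 2·(0) + (-1) = 0
  T: [a]_T + 2·[m]_T + [ψ]_T = (-2) + 2·(0) + (2) = 0
All base exponents vanish — dimensionless.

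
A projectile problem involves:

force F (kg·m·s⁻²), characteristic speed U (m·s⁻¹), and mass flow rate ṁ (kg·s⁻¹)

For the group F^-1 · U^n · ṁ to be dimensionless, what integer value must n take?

1

Balance the L exponent: (1)·n from U, plus −(1) + (0) = -1 from the rest, must sum to zero.
n − 1 = 0, so n = 1.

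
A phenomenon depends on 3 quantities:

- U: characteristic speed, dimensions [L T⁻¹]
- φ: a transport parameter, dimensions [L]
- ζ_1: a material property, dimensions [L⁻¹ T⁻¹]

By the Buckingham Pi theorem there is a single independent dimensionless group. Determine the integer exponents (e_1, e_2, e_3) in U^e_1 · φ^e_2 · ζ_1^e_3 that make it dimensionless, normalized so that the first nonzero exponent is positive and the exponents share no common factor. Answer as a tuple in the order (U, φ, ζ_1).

L: e_1·(1) + e_2·(1) + e_3·(-1) = 0
T: e_1·(-1) + e_2·(0) + e_3·(-1) = 0
Solving this homogeneous linear system for the smallest-integer solution (first nonzero entry positive) gives (1, -2, -1).

(1, -2, -1)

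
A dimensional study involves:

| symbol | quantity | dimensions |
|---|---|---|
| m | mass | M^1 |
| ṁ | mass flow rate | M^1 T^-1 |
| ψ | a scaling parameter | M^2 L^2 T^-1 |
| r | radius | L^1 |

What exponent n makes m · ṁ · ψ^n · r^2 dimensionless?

Balance the M exponent: (2)·n from ψ, plus (1) + (1) + 2·(0) = 2 from the rest, must sum to zero.
2n + 2 = 0, so n = -1.

-1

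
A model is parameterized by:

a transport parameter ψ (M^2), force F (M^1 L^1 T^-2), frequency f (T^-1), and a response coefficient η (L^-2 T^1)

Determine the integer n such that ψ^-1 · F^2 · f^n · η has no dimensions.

Balance the T exponent: (-1)·n from f, plus −(0) + 2·(-2) + (1) = -3 from the rest, must sum to zero.
−n − 3 = 0, so n = -3.

-3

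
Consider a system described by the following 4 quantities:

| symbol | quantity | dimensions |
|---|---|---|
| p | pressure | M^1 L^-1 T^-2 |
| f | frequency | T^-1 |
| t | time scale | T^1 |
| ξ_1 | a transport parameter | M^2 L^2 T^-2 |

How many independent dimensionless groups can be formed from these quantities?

1

There are 4 variables and 3 base dimensions (M, L, T).
The dimension matrix has rank 3.
Independent dimensionless groups: 4 − 3 = 1.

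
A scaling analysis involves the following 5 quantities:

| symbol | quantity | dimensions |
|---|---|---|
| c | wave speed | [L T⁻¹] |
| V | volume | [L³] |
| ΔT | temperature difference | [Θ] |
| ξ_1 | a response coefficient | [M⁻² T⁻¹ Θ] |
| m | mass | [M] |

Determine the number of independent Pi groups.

1

There are 5 variables and 4 base dimensions (M, L, T, Θ).
The dimension matrix has rank 4.
Independent dimensionless groups: 5 − 4 = 1.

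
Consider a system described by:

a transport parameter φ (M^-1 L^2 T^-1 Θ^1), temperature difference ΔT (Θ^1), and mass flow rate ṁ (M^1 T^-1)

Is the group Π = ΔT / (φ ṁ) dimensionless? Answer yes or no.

Sum the exponent of each base dimension across the product:
  M: −[φ]_M + [ΔT]_M − [ṁ]_M = −(-1) + (0) − (1) = 0
  L: −[φ]_L + [ΔT]_L − [ṁ]_L = −(2) + (0) − (0) = -2
  T: −[φ]_T + [ΔT]_T − [ṁ]_T = −(-1) + (0) − (-1) = 2
  Θ: −[φ]_Θ + [ΔT]_Θ − [ṁ]_Θ = −(1) + (1) − (0) = 0
Net dimensions [L⁻² T²] ≠ [1] — not dimensionless.

no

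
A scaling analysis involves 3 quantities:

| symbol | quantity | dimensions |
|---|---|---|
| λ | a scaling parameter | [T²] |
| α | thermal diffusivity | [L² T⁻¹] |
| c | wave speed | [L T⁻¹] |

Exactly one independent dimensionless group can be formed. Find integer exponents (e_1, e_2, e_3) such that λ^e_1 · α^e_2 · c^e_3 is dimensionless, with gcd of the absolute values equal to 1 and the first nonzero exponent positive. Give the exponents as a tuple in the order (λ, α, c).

L: e_1·(0) + e_2·(2) + e_3·(1) = 0
T: e_1·(2) + e_2·(-1) + e_3·(-1) = 0
Solving this homogeneous linear system for the smallest-integer solution (first nonzero entry positive) gives (1, -2, 4).

(1, -2, 4)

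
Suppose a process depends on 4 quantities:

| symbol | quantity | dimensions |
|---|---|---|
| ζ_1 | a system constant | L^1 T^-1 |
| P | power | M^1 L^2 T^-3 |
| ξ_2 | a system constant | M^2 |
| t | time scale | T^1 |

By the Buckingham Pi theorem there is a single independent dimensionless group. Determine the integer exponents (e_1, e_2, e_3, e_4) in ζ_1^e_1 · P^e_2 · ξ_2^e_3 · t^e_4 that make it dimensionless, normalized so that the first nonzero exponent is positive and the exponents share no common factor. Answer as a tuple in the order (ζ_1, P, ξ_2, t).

(4, -2, 1, -2)

M: e_1·(0) + e_2·(1) + e_3·(2) + e_4·(0) = 0
L: e_1·(1) + e_2·(2) + e_3·(0) + e_4·(0) = 0
T: e_1·(-1) + e_2·(-3) + e_3·(0) + e_4·(1) = 0
Solving this homogeneous linear system for the smallest-integer solution (first nonzero entry positive) gives (4, -2, 1, -2).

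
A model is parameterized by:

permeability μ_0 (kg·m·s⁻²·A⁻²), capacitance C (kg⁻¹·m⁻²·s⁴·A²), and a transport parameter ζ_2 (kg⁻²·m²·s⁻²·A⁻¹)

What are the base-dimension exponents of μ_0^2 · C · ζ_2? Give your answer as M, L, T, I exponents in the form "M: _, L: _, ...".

M: -1, L: 2, T: -2, I: -3

Collect each base-dimension exponent across the product:
  M: 2·(1) + (-1) + (-2) = -1
  L: 2·(1) + (-2) + (2) = 2
  T: 2·(-2) + (4) + (-2) = -2
  I: 2·(-2) + (2) + (-1) = -3
So the dimensions are [M⁻¹ L² T⁻² I⁻³].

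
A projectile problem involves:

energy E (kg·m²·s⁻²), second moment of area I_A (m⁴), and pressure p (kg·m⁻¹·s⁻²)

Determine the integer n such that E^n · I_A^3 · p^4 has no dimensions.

-4

Balance the M exponent: (1)·n from E, plus 3·(0) + 4·(1) = 4 from the rest, must sum to zero.
n + 4 = 0, so n = -4.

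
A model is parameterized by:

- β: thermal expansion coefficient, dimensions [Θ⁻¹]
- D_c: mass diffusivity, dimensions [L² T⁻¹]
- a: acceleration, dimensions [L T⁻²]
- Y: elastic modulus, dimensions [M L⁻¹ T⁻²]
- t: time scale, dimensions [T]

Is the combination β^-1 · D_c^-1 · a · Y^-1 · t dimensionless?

Sum the exponent of each base dimension across the product:
  M: −[β]_M − [D_c]_M + [a]_M − [Y]_M + [t]_M = −(0) − (0) + (0) − (1) + (0) = -1
  L: −[β]_L − [D_c]_L + [a]_L − [Y]_L + [t]_L = −(0) − (2) + (1) − (-1) + (0) = 0
  T: −[β]_T − [D_c]_T + [a]_T − [Y]_T + [t]_T = −(0) − (-1) + (-2) − (-2) + (1) = 2
  Θ: −[β]_Θ − [D_c]_Θ + [a]_Θ − [Y]_Θ + [t]_Θ = −(-1) − (0) + (0) − (0) + (0) = 1
Net dimensions [M⁻¹ T² Θ] ≠ [1] — not dimensionless.

no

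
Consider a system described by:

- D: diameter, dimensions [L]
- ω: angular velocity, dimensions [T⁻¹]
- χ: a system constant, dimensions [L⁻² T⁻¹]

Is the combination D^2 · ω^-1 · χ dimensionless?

yes

Sum the exponent of each base dimension across the product:
  L: 2·[D]_L − [ω]_L + [χ]_L = 2·(1) − (0) + (-2) = 0
  T: 2·[D]_T − [ω]_T + [χ]_T = 2·(0) − (-1) + (-1) = 0
All base exponents vanish — dimensionless.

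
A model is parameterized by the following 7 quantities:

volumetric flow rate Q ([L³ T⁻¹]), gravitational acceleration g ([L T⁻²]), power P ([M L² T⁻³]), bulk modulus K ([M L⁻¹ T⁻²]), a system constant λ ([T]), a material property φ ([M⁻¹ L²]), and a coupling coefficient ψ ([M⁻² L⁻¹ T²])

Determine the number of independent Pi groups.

There are 7 variables and 3 base dimensions (M, L, T).
The dimension matrix has rank 3.
Independent dimensionless groups: 7 − 3 = 4.

4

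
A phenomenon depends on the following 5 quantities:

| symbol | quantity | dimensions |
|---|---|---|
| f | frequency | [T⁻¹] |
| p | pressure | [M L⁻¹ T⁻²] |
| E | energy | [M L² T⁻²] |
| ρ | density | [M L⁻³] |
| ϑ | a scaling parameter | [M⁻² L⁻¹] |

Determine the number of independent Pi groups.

2

There are 5 variables and 3 base dimensions (M, L, T).
The dimension matrix has rank 3.
Independent dimensionless groups: 5 − 3 = 2.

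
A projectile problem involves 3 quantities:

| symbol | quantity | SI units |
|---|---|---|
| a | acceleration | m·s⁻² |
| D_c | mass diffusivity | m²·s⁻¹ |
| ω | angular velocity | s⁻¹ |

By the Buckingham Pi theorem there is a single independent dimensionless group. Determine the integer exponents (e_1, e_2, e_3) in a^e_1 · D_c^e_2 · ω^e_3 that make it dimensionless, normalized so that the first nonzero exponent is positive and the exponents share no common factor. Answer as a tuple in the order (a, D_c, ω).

L: e_1·(1) + e_2·(2) + e_3·(0) = 0
T: e_1·(-2) + e_2·(-1) + e_3·(-1) = 0
Solving this homogeneous linear system for the smallest-integer solution (first nonzero entry positive) gives (2, -1, -3).

(2, -1, -3)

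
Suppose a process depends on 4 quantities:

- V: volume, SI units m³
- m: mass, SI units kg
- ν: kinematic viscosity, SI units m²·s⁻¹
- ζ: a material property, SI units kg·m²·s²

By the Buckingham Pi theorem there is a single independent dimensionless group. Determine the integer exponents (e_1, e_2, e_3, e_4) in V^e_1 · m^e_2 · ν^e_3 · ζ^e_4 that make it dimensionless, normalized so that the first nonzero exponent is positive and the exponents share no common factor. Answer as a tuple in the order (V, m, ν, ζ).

M: e_1·(0) + e_2·(1) + e_3·(0) + e_4·(1) = 0
L: e_1·(3) + e_2·(0) + e_3·(2) + e_4·(2) = 0
T: e_1·(0) + e_2·(0) + e_3·(-1) + e_4·(2) = 0
Solving this homogeneous linear system for the smallest-integer solution (first nonzero entry positive) gives (2, 1, -2, -1).

(2, 1, -2, -1)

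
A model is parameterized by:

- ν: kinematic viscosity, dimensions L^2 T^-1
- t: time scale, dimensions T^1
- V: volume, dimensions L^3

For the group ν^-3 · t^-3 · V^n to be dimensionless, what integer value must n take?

2

Balance the L exponent: (3)·n from V, plus −3·(2) − 3·(0) = -6 from the rest, must sum to zero.
3n − 6 = 0, so n = 2.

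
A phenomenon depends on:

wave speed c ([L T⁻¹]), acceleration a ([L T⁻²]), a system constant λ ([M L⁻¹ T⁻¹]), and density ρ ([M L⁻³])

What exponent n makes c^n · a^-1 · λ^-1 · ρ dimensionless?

Balance the L exponent: (1)·n from c, plus −(1) − (-1) + (-3) = -3 from the rest, must sum to zero.
n − 3 = 0, so n = 3.

3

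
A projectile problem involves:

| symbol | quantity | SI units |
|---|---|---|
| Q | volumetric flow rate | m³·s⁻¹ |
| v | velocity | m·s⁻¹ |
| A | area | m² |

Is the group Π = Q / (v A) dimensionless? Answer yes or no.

yes

Sum the exponent of each base dimension across the product:
  M: [Q]_M − [v]_M − [A]_M = (0) − (0) − (0) = 0
  L: [Q]_L − [v]_L − [A]_L = (3) − (1) − (2) = 0
  T: [Q]_T − [v]_T − [A]_T = (-1) − (-1) − (0) = 0
All base exponents vanish — dimensionless.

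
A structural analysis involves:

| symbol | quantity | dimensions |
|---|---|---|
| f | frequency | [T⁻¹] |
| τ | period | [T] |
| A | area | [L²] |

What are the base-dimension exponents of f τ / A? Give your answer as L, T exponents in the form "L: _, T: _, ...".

L: -2, T: 0

Collect each base-dimension exponent across the product:
  L: (0) + (0) − (2) = -2
  T: (-1) + (1) − (0) = 0
So the dimensions are [L⁻²].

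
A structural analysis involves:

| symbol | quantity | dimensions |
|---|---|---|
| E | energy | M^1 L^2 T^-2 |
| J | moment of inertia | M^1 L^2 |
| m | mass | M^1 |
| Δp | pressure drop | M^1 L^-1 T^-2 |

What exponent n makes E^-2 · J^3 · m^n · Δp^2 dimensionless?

-3

Balance the M exponent: (1)·n from m, plus −2·(1) + 3·(1) + 2·(1) = 3 from the rest, must sum to zero.
n + 3 = 0, so n = -3.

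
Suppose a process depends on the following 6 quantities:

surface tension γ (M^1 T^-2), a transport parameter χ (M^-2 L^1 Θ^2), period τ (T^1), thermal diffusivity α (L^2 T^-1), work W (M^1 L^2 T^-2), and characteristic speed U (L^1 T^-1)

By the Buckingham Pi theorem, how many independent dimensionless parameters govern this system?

There are 6 variables and 4 base dimensions (M, L, T, Θ).
The dimension matrix has rank 4.
Independent dimensionless groups: 6 − 4 = 2.

2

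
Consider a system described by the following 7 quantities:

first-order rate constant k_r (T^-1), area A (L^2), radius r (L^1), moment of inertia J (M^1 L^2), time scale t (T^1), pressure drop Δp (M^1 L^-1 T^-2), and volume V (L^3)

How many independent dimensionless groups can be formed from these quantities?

There are 7 variables and 3 base dimensions (M, L, T).
The dimension matrix has rank 3.
Independent dimensionless groups: 7 − 3 = 4.

4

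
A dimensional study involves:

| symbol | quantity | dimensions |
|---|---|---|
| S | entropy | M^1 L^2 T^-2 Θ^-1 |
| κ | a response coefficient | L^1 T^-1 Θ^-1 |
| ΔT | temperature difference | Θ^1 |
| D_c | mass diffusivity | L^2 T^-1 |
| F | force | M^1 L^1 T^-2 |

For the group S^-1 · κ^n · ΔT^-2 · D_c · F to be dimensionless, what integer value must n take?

-1

Balance the L exponent: (1)·n from κ, plus −(2) − 2·(0) + (2) + (1) = 1 from the rest, must sum to zero.
n + 1 = 0, so n = -1.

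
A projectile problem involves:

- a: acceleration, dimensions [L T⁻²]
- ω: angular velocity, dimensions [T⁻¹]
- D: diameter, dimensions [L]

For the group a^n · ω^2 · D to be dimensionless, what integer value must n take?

Balance the L exponent: (1)·n from a, plus 2·(0) + (1) = 1 from the rest, must sum to zero.
n + 1 = 0, so n = -1.

-1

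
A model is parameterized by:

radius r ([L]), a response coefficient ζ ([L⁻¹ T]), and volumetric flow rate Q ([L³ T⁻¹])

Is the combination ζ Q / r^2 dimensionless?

yes

Sum the exponent of each base dimension across the product:
  L: −2·[r]_L + [ζ]_L + [Q]_L = −2·(1) + (-1) + (3) = 0
  T: −2·[r]_T + [ζ]_T + [Q]_T = −2·(0) + (1) + (-1) = 0
All base exponents vanish — dimensionless.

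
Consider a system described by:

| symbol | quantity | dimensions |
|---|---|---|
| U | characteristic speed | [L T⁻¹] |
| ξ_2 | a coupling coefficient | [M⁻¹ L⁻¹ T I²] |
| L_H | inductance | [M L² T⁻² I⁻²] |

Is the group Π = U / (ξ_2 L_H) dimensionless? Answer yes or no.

Sum the exponent of each base dimension across the product:
  M: [U]_M − [ξ_2]_M − [L_H]_M = (0) − (-1) − (1) = 0
  L: [U]_L − [ξ_2]_L − [L_H]_L = (1) − (-1) − (2) = 0
  T: [U]_T − [ξ_2]_T − [L_H]_T = (-1) − (1) − (-2) = 0
  I: [U]_I − [ξ_2]_I − [L_H]_I = (0) − (2) − (-2) = 0
All base exponents vanish — dimensionless.

yes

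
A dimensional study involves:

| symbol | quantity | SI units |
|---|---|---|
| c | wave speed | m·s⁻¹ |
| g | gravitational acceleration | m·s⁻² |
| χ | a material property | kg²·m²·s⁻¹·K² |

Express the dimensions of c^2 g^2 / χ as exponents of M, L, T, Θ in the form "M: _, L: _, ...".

M: -2, L: 2, T: -5, Θ: -2

Collect each base-dimension exponent across the product:
  M: 2·(0) + 2·(0) − (2) = -2
  L: 2·(1) + 2·(1) − (2) = 2
  T: 2·(-1) + 2·(-2) − (-1) = -5
  Θ: 2·(0) + 2·(0) − (2) = -2
So the dimensions are [M⁻² L² T⁻⁵ Θ⁻²].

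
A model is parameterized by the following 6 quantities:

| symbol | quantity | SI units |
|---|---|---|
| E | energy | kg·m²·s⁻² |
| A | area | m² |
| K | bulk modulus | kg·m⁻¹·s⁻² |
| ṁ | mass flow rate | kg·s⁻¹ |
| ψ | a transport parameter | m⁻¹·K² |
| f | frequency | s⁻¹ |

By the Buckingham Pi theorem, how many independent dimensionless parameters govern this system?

2

There are 6 variables and 4 base dimensions (M, L, T, Θ).
The dimension matrix has rank 4.
Independent dimensionless groups: 6 − 4 = 2.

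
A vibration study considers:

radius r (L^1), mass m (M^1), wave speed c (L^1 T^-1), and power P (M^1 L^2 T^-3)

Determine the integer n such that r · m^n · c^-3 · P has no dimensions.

Balance the M exponent: (1)·n from m, plus (0) − 3·(0) + (1) = 1 from the rest, must sum to zero.
n + 1 = 0, so n = -1.

-1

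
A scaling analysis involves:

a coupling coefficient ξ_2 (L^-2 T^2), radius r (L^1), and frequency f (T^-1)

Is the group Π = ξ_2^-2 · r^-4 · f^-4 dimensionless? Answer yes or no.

yes

Sum the exponent of each base dimension across the product:
  M: −2·[ξ_2]_M − 4·[r]_M − 4·[f]_M = −2·(0) − 4·(0) − 4·(0) = 0
  L: −2·[ξ_2]_L − 4·[r]_L − 4·[f]_L = −2·(-2) − 4·(1) − 4·(0) = 0
  T: −2·[ξ_2]_T − 4·[r]_T − 4·[f]_T = −2·(2) − 4·(0) − 4·(-1) = 0
All base exponents vanish — dimensionless.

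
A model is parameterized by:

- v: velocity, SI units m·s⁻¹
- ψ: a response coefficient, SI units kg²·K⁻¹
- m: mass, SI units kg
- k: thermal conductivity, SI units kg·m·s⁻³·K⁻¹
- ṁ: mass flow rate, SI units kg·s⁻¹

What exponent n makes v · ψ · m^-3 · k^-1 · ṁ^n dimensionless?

Balance the M exponent: (1)·n from ṁ, plus (0) + (2) − 3·(1) − (1) = -2 from the rest, must sum to zero.
n − 2 = 0, so n = 2.

2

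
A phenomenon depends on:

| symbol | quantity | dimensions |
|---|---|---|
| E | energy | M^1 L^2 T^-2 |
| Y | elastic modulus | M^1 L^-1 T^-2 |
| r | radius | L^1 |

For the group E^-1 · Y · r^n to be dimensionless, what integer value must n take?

3

Balance the L exponent: (1)·n from r, plus −(2) + (-1) = -3 from the rest, must sum to zero.
n − 3 = 0, so n = 3.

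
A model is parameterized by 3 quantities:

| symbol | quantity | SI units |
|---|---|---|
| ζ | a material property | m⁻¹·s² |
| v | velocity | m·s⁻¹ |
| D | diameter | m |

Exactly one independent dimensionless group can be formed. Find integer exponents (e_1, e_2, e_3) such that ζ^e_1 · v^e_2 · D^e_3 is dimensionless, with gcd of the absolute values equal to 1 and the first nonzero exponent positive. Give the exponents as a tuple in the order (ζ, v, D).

L: e_1·(-1) + e_2·(1) + e_3·(1) = 0
T: e_1·(2) + e_2·(-1) + e_3·(0) = 0
Solving this homogeneous linear system for the smallest-integer solution (first nonzero entry positive) gives (1, 2, -1).

(1, 2, -1)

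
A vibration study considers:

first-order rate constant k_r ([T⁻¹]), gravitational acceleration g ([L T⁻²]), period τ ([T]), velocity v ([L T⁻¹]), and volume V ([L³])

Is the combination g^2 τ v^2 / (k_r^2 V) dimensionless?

no

Sum the exponent of each base dimension across the product:
  L: −2·[k_r]_L + 2·[g]_L + [τ]_L + 2·[v]_L − [V]_L = −2·(0) + 2·(1) + (0) + 2·(1) − (3) = 1
  T: −2·[k_r]_T + 2·[g]_T + [τ]_T + 2·[v]_T − [V]_T = −2·(-1) + 2·(-2) + (1) + 2·(-1) − (0) = -3
Net dimensions [L T⁻³] ≠ [1] — not dimensionless.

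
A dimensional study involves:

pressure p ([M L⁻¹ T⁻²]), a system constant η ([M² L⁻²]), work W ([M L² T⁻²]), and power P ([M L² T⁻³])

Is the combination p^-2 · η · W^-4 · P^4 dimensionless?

yes

Sum the exponent of each base dimension across the product:
  M: −2·[p]_M + [η]_M − 4·[W]_M + 4·[P]_M = −2·(1) + (2) − 4·(1) + 4·(1) = 0
  L: −2·[p]_L + [η]_L − 4·[W]_L + 4·[P]_L = −2·(-1) + (-2) − 4·(2) + 4·(2) = 0
  T: −2·[p]_T + [η]_T − 4·[W]_T + 4·[P]_T = −2·(-2) + (0) − 4·(-2) + 4·(-3) = 0
All base exponents vanish — dimensionless.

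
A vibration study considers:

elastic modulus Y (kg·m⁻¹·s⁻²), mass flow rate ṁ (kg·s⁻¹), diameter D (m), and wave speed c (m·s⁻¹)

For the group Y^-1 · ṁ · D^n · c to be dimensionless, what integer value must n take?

Balance the L exponent: (1)·n from D, plus −(-1) + (0) + (1) = 2 from the rest, must sum to zero.
n + 2 = 0, so n = -2.

-2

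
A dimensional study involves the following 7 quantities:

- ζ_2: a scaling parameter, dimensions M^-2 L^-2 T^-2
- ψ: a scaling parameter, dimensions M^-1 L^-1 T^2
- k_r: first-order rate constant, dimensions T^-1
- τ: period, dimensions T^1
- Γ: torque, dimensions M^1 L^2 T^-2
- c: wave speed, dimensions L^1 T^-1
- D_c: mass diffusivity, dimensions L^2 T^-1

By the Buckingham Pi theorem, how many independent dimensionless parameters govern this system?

There are 7 variables and 3 base dimensions (M, L, T).
The dimension matrix has rank 3.
Independent dimensionless groups: 7 − 3 = 4.

4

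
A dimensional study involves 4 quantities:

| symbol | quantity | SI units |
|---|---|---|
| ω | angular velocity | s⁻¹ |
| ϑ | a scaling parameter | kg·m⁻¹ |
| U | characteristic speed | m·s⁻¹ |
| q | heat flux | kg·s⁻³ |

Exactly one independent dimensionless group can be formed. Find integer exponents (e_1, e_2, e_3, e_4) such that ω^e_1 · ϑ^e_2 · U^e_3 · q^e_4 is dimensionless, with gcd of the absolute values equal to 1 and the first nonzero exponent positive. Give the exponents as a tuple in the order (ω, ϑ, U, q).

(2, 1, 1, -1)

M: e_1·(0) + e_2·(1) + e_3·(0) + e_4·(1) = 0
L: e_1·(0) + e_2·(-1) + e_3·(1) + e_4·(0) = 0
T: e_1·(-1) + e_2·(0) + e_3·(-1) + e_4·(-3) = 0
Solving this homogeneous linear system for the smallest-integer solution (first nonzero entry positive) gives (2, 1, 1, -1).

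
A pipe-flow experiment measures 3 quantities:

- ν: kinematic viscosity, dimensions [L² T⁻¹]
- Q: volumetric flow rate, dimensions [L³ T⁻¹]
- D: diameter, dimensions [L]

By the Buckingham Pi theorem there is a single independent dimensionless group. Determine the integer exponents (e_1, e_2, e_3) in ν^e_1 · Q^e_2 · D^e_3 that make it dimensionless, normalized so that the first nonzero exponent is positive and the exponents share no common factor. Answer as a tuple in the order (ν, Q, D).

L: e_1·(2) + e_2·(3) + e_3·(1) = 0
T: e_1·(-1) + e_2·(-1) + e_3·(0) = 0
Solving this homogeneous linear system for the smallest-integer solution (first nonzero entry positive) gives (1, -1, 1).

(1, -1, 1)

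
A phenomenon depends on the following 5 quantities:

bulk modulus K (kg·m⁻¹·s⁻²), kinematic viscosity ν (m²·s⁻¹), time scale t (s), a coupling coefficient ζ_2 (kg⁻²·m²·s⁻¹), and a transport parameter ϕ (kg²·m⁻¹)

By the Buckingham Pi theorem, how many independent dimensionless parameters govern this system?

2

There are 5 variables and 3 base dimensions (M, L, T).
The dimension matrix has rank 3.
Independent dimensionless groups: 5 − 3 = 2.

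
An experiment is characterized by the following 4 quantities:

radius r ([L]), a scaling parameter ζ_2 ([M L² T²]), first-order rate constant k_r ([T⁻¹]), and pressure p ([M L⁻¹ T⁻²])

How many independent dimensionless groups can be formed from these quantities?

1

There are 4 variables and 3 base dimensions (M, L, T).
The dimension matrix has rank 3.
Independent dimensionless groups: 4 − 3 = 1.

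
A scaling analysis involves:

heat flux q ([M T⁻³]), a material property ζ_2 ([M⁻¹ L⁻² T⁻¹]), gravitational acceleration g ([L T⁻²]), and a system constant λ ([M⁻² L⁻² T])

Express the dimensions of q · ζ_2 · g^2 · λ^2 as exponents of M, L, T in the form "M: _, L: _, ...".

Collect each base-dimension exponent across the product:
  M: (1) + (-1) + 2·(0) + 2·(-2) = -4
  L: (0) + (-2) + 2·(1) + 2·(-2) = -4
  T: (-3) + (-1) + 2·(-2) + 2·(1) = -6
So the dimensions are [M⁻⁴ L⁻⁴ T⁻⁶].

M: -4, L: -4, T: -6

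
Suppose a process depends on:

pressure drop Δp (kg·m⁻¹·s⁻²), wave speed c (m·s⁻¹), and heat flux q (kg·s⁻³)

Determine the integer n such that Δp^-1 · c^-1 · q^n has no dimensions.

Balance the M exponent: (1)·n from q, plus −(1) − (0) = -1 from the rest, must sum to zero.
n − 1 = 0, so n = 1.

1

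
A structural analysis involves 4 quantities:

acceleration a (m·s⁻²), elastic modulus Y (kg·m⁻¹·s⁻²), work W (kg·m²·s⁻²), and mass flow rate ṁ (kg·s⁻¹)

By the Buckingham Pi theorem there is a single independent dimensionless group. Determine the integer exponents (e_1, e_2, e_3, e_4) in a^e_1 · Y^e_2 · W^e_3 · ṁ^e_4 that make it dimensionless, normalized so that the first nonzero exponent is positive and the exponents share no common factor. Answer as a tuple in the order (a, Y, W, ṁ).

M: e_1·(0) + e_2·(1) + e_3·(1) + e_4·(1) = 0
L: e_1·(1) + e_2·(-1) + e_3·(2) + e_4·(0) = 0
T: e_1·(-2) + e_2·(-2) + e_3·(-2) + e_4·(-1) = 0
Solving this homogeneous linear system for the smallest-integer solution (first nonzero entry positive) gives (1, -1, -1, 2).

(1, -1, -1, 2)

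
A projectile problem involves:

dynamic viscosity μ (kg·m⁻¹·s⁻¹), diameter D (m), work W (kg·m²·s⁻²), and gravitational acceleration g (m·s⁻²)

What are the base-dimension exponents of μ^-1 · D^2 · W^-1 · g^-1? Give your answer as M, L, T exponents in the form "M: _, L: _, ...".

M: -2, L: 0, T: 5

Collect each base-dimension exponent across the product:
  M: −(1) + 2·(0) − (1) − (0) = -2
  L: −(-1) + 2·(1) − (2) − (1) = 0
  T: −(-1) + 2·(0) − (-2) − (-2) = 5
So the dimensions are [M⁻² T⁵].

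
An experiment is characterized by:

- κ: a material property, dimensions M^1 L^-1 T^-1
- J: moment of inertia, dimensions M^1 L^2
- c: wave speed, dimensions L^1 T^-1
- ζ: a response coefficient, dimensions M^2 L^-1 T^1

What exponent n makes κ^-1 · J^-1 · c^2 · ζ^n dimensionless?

Balance the M exponent: (2)·n from ζ, plus −(1) − (1) + 2·(0) = -2 from the rest, must sum to zero.
2n − 2 = 0, so n = 1.

1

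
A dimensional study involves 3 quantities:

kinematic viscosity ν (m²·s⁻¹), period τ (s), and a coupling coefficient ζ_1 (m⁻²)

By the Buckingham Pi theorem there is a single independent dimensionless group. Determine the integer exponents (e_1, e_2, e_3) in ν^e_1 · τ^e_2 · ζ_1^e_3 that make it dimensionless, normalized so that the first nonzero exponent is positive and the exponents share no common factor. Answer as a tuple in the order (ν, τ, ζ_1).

(1, 1, 1)

L: e_1·(2) + e_2·(0) + e_3·(-2) = 0
T: e_1·(-1) + e_2·(1) + e_3·(0) = 0
Solving this homogeneous linear system for the smallest-integer solution (first nonzero entry positive) gives (1, 1, 1).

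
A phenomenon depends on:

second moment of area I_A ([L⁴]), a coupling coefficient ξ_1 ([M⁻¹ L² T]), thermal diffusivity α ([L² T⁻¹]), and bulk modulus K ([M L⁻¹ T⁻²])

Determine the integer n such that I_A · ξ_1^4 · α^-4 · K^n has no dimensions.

Balance the M exponent: (1)·n from K, plus (0) + 4·(-1) − 4·(0) = -4 from the rest, must sum to zero.
n − 4 = 0, so n = 4.

4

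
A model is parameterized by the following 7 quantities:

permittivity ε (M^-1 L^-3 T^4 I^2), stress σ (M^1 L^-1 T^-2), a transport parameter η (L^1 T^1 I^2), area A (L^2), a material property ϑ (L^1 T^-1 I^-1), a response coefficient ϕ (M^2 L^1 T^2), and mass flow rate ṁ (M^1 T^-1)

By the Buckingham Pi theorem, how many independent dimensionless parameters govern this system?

There are 7 variables and 4 base dimensions (M, L, T, I).
The dimension matrix has rank 4.
Independent dimensionless groups: 7 − 4 = 3.

3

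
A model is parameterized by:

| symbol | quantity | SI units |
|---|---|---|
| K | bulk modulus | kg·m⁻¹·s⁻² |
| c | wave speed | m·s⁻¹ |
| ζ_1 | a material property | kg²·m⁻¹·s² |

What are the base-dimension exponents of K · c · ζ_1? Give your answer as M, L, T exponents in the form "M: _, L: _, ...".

Collect each base-dimension exponent across the product:
  M: (1) + (0) + (2) = 3
  L: (-1) + (1) + (-1) = -1
  T: (-2) + (-1) + (2) = -1
So the dimensions are [M³ L⁻¹ T⁻¹].

M: 3, L: -1, T: -1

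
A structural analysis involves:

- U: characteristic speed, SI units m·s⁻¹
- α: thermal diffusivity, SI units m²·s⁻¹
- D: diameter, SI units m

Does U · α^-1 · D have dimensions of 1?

Sum the exponent of each base dimension across the product:
  M: [U]_M − [α]_M + [D]_M = (0) − (0) + (0) = 0
  L: [U]_L − [α]_L + [D]_L = (1) − (2) + (1) = 0
  T: [U]_T − [α]_T + [D]_T = (-1) − (-1) + (0) = 0
All base exponents vanish — dimensionless.

yes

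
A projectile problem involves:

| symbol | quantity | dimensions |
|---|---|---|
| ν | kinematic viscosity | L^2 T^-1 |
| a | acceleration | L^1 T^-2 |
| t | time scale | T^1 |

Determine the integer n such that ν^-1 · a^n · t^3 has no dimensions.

2

Balance the L exponent: (1)·n from a, plus −(2) + 3·(0) = -2 from the rest, must sum to zero.
n − 2 = 0, so n = 2.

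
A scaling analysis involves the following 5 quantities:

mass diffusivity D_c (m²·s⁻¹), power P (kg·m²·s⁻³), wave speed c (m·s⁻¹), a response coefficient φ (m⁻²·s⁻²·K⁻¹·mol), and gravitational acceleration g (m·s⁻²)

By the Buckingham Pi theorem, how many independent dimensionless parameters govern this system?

1

There are 5 variables and 5 base dimensions (M, L, T, Θ, N).
The dimension matrix has rank 4 (less than 5: the dimension vectors are linearly dependent).
Independent dimensionless groups: 5 − 4 = 1.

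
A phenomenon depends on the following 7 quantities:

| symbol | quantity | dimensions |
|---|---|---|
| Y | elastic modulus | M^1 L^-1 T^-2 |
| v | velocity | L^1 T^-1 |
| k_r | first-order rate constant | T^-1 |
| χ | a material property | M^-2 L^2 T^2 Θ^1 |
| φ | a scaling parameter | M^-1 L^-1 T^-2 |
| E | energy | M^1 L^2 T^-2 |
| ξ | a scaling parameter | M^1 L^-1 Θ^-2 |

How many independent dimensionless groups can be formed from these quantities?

There are 7 variables and 4 base dimensions (M, L, T, Θ).
The dimension matrix has rank 4.
Independent dimensionless groups: 7 − 4 = 3.

3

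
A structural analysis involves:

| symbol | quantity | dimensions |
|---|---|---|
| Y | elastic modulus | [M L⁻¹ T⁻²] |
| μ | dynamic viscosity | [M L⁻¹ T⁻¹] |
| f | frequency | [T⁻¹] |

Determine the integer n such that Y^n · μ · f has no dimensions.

Balance the M exponent: (1)·n from Y, plus (1) + (0) = 1 from the rest, must sum to zero.
n + 1 = 0, so n = -1.

-1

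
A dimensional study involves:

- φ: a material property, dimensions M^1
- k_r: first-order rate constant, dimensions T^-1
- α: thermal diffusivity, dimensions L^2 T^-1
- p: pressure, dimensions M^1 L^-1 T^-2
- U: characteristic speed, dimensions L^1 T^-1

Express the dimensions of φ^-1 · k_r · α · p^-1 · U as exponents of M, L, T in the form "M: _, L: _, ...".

M: -2, L: 4, T: -1

Collect each base-dimension exponent across the product:
  M: −(1) + (0) + (0) − (1) + (0) = -2
  L: −(0) + (0) + (2) − (-1) + (1) = 4
  T: −(0) + (-1) + (-1) − (-2) + (-1) = -1
So the dimensions are [M⁻² L⁴ T⁻¹].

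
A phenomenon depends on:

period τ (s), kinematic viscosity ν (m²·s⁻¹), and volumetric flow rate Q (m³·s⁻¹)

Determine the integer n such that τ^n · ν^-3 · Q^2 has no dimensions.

-1

Balance the T exponent: (1)·n from τ, plus −3·(-1) + 2·(-1) = 1 from the rest, must sum to zero.
n + 1 = 0, so n = -1.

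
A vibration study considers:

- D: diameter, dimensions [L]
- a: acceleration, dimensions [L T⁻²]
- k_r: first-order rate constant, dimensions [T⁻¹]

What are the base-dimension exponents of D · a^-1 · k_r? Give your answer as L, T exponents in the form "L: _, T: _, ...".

L: 0, T: 1

Collect each base-dimension exponent across the product:
  L: (1) − (1) + (0) = 0
  T: (0) − (-2) + (-1) = 1
So the dimensions are [T].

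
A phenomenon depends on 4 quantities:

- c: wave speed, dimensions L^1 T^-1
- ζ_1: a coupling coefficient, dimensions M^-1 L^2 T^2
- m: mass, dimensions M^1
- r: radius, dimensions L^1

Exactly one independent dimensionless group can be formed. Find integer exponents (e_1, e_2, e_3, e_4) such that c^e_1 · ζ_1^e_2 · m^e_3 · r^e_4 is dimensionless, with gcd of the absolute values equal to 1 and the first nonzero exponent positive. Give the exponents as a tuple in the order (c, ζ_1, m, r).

(2, 1, 1, -4)

M: e_1·(0) + e_2·(-1) + e_3·(1) + e_4·(0) = 0
L: e_1·(1) + e_2·(2) + e_3·(0) + e_4·(1) = 0
T: e_1·(-1) + e_2·(2) + e_3·(0) + e_4·(0) = 0
Solving this homogeneous linear system for the smallest-integer solution (first nonzero entry positive) gives (2, 1, 1, -4).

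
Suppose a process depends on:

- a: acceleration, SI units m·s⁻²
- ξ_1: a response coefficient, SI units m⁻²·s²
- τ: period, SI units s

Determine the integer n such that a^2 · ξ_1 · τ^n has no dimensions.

2

Balance the T exponent: (1)·n from τ, plus 2·(-2) + (2) = -2 from the rest, must sum to zero.
n − 2 = 0, so n = 2.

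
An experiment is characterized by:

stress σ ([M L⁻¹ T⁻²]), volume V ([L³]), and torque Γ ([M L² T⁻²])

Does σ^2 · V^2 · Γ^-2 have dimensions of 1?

yes

Sum the exponent of each base dimension across the product:
  M: 2·[σ]_M + 2·[V]_M − 2·[Γ]_M = 2·(1) + 2·(0) − 2·(1) = 0
  L: 2·[σ]_L + 2·[V]_L − 2·[Γ]_L = 2·(-1) + 2·(3) − 2·(2) = 0
  T: 2·[σ]_T + 2·[V]_T − 2·[Γ]_T = 2·(-2) + 2·(0) − 2·(-2) = 0
All base exponents vanish — dimensionless.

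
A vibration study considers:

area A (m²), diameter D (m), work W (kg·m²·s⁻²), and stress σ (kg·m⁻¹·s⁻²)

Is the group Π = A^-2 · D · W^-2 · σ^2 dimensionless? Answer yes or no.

no

Sum the exponent of each base dimension across the product:
  M: −2·[A]_M + [D]_M − 2·[W]_M + 2·[σ]_M = −2·(0) + (0) − 2·(1) + 2·(1) = 0
  L: −2·[A]_L + [D]_L − 2·[W]_L + 2·[σ]_L = −2·(2) + (1) − 2·(2) + 2·(-1) = -9
  T: −2·[A]_T + [D]_T − 2·[W]_T + 2·[σ]_T = −2·(0) + (0) − 2·(-2) + 2·(-2) = 0
Net dimensions [L⁻⁹] ≠ [1] — not dimensionless.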